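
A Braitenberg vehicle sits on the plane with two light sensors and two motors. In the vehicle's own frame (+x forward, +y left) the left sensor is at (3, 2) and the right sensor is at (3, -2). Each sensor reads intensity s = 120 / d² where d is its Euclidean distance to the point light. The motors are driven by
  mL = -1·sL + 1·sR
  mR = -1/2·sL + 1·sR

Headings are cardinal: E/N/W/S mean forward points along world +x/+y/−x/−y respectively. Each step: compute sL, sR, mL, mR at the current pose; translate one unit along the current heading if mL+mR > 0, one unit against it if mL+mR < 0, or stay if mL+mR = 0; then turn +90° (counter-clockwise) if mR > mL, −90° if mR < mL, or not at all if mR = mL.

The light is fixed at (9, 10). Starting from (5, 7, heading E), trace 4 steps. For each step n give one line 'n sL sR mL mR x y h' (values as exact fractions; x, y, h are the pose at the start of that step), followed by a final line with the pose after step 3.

0 60 60/13 -720/13 -330/13 5 7 E
1 120/49 40/3 1600/147 1780/147 4 7 N
2 3/2 15/8 3/8 9/8 4 8 W
3 120/41 120/89 -5760/3649 -420/3649 3 8 S
final 3 9 E

n=0: pose=(5,7,E); sL=60, sR=60/13; mL=-720/13, mR=-330/13; mL+mR=-1050/13 → advance -1; mR−mL=30 → turn +1·90°
n=1: pose=(4,7,N); sL=120/49, sR=40/3; mL=1600/147, mR=1780/147; mL+mR=3380/147 → advance +1; mR−mL=60/49 → turn +1·90°
n=2: pose=(4,8,W); sL=3/2, sR=15/8; mL=3/8, mR=9/8; mL+mR=3/2 → advance +1; mR−mL=3/4 → turn +1·90°
n=3: pose=(3,8,S); sL=120/41, sR=120/89; mL=-5760/3649, mR=-420/3649; mL+mR=-6180/3649 → advance -1; mR−mL=60/41 → turn +1·90°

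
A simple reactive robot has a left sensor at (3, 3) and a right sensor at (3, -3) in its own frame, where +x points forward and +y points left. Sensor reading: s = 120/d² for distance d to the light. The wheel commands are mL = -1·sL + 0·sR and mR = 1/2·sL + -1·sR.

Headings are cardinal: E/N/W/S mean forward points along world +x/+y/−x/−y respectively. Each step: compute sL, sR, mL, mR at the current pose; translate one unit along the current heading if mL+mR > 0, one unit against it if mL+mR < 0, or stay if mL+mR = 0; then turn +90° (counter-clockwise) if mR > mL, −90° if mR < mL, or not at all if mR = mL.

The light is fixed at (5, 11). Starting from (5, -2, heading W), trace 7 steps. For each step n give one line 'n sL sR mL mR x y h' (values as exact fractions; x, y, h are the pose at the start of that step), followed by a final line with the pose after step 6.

0 24/53 120/109 -24/53 -5052/5777 5 -2 W
1 15/13 30/29 -15/13 -345/754 6 -2 N
2 120/293 24/25 -120/293 -5532/7325 6 -3 W
3 60/61 60/73 -60/61 -1470/4453 7 -3 N
4 24/65 24/29 -24/65 -1212/1885 7 -4 W
5 5/6 2/3 -5/6 -1/4 8 -4 N
6 120/361 120/169 -120/361 -33180/61009 8 -5 W
final 9 -5 N

n=0: pose=(5,-2,W); sL=24/53, sR=120/109; mL=-24/53, mR=-5052/5777; mL+mR=-7668/5777 → advance -1; mR−mL=-2436/5777 → turn -1·90°
n=1: pose=(6,-2,N); sL=15/13, sR=30/29; mL=-15/13, mR=-345/754; mL+mR=-1215/754 → advance -1; mR−mL=525/754 → turn +1·90°
n=2: pose=(6,-3,W); sL=120/293, sR=24/25; mL=-120/293, mR=-5532/7325; mL+mR=-8532/7325 → advance -1; mR−mL=-2532/7325 → turn -1·90°
n=3: pose=(7,-3,N); sL=60/61, sR=60/73; mL=-60/61, mR=-1470/4453; mL+mR=-5850/4453 → advance -1; mR−mL=2910/4453 → turn +1·90°
n=4: pose=(7,-4,W); sL=24/65, sR=24/29; mL=-24/65, mR=-1212/1885; mL+mR=-1908/1885 → advance -1; mR−mL=-516/1885 → turn -1·90°
n=5: pose=(8,-4,N); sL=5/6, sR=2/3; mL=-5/6, mR=-1/4; mL+mR=-13/12 → advance -1; mR−mL=7/12 → turn +1·90°
n=6: pose=(8,-5,W); sL=120/361, sR=120/169; mL=-120/361, mR=-33180/61009; mL+mR=-53460/61009 → advance -1; mR−mL=-12900/61009 → turn -1·90°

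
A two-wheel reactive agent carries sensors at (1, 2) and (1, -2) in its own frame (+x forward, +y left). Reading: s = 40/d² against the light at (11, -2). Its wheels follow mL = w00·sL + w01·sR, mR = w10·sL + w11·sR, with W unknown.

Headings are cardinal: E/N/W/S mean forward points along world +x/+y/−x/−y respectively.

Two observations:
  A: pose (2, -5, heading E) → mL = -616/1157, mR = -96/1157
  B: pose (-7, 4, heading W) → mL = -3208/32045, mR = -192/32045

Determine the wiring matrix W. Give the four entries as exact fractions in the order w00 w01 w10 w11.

obs A: pose=(2,-5,E) → sL=8/13, sR=40/89, mL=-616/1157, mR=-96/1157
obs B: pose=(-7,4,W) → sL=40/377, sR=8/85, mL=-3208/32045, mR=-192/32045
sensor matrix S = [[8/13, 40/89], [40/377, 8/85]]; det S = 29184/2852005
solve [mL_A; mL_B] = S·[w00; w01] and [mR_A; mR_B] = S·[w10; w11]:
  w00 = -1/2, w01 = -1/2, w10 = -1/2, w11 = 1/2

-1/2 -1/2 -1/2 1/2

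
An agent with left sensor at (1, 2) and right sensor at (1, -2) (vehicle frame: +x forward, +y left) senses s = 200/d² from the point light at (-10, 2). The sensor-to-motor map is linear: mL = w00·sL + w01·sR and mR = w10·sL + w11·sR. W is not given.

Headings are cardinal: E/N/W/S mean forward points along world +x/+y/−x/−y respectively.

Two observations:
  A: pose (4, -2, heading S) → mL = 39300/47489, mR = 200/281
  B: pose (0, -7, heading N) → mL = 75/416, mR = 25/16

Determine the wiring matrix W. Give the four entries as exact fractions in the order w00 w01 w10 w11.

obs A: pose=(4,-2,S) → sL=200/281, sR=200/169, mL=39300/47489, mR=200/281
obs B: pose=(0,-7,N) → sL=25/16, sR=25/26, mL=75/416, mR=25/16
sensor matrix S = [[200/281, 200/169], [25/16, 25/26]]; det S = -110625/94978
solve [mL_A; mL_B] = S·[w00; w01] and [mR_A; mR_B] = S·[w10; w11]:
  w00 = -1/2, w01 = 1, w10 = 1, w11 = 0

-1/2 1 1 0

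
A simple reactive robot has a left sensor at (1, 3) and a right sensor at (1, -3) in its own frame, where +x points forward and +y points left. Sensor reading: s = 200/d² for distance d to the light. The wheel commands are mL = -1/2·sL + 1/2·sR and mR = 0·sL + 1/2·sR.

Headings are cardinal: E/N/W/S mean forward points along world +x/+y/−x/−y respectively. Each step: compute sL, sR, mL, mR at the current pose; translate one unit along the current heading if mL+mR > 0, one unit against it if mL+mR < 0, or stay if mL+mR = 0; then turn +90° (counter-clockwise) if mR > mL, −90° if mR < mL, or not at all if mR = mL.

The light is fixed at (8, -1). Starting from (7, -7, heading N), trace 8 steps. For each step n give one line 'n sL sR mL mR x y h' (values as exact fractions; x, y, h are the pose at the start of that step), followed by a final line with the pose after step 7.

0 200/41 200/29 1200/1189 100/29 7 -7 N
1 50/17 25 375/34 25/2 7 -6 W
2 200/37 200/61 -2400/2257 100/61 6 -6 S
3 20 100/41 -360/41 50/41 6 -7 E
4 200/61 8 144/61 4 5 -7 N
5 5/2 10 15/4 5 5 -6 W
6 200/37 40/17 -960/629 20/17 4 -6 S
7 20 100/29 -240/29 50/29 4 -5 E
final 3 -5 N

n=0: pose=(7,-7,N); sL=200/41, sR=200/29; mL=1200/1189, mR=100/29; mL+mR=5300/1189 → advance +1; mR−mL=100/41 → turn +1·90°
n=1: pose=(7,-6,W); sL=50/17, sR=25; mL=375/34, mR=25/2; mL+mR=400/17 → advance +1; mR−mL=25/17 → turn +1·90°
n=2: pose=(6,-6,S); sL=200/37, sR=200/61; mL=-2400/2257, mR=100/61; mL+mR=1300/2257 → advance +1; mR−mL=100/37 → turn +1·90°
n=3: pose=(6,-7,E); sL=20, sR=100/41; mL=-360/41, mR=50/41; mL+mR=-310/41 → advance -1; mR−mL=10 → turn +1·90°
n=4: pose=(5,-7,N); sL=200/61, sR=8; mL=144/61, mR=4; mL+mR=388/61 → advance +1; mR−mL=100/61 → turn +1·90°
n=5: pose=(5,-6,W); sL=5/2, sR=10; mL=15/4, mR=5; mL+mR=35/4 → advance +1; mR−mL=5/4 → turn +1·90°
n=6: pose=(4,-6,S); sL=200/37, sR=40/17; mL=-960/629, mR=20/17; mL+mR=-220/629 → advance -1; mR−mL=100/37 → turn +1·90°
n=7: pose=(4,-5,E); sL=20, sR=100/29; mL=-240/29, mR=50/29; mL+mR=-190/29 → advance -1; mR−mL=10 → turn +1·90°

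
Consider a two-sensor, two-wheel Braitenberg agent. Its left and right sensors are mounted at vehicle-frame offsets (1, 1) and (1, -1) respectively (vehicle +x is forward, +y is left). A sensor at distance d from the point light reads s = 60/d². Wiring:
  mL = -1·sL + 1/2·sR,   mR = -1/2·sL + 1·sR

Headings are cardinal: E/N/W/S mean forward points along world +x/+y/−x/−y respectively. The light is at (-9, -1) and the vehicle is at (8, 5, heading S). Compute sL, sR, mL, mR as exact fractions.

60/349 60/281 -6390/98069 12510/98069

left sensor world pos  = (9, 4); dL² = 349
right sensor world pos = (7, 4); dR² = 281
sL = 60/349 = 60/349
sR = 60/281 = 60/281
mL = -1·sL + 1/2·sR = -6390/98069
mR = -1/2·sL + 1·sR = 12510/98069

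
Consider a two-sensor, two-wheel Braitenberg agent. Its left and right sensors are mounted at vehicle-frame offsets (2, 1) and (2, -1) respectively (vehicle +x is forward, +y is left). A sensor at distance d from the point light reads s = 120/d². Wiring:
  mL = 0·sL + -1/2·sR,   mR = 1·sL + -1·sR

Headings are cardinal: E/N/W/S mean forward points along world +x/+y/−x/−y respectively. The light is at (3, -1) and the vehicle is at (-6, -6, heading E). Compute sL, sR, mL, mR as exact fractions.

24/13 24/17 -12/17 96/221

left sensor world pos  = (-4, -5); dL² = 65
right sensor world pos = (-4, -7); dR² = 85
sL = 120/65 = 24/13
sR = 120/85 = 24/17
mL = 0·sL + -1/2·sR = -12/17
mR = 1·sL + -1·sR = 96/221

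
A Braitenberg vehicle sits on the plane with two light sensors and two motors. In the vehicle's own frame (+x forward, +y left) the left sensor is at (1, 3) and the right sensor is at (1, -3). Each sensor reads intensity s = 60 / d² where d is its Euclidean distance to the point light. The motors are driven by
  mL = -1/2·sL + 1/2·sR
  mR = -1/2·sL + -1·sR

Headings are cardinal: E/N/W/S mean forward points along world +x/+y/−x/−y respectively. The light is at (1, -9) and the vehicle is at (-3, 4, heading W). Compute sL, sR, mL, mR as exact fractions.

left sensor world pos  = (-4, 1); dL² = 125
right sensor world pos = (-4, 7); dR² = 281
sL = 60/125 = 12/25
sR = 60/281 = 60/281
mL = -1/2·sL + 1/2·sR = -936/7025
mR = -1/2·sL + -1·sR = -3186/7025

12/25 60/281 -936/7025 -3186/7025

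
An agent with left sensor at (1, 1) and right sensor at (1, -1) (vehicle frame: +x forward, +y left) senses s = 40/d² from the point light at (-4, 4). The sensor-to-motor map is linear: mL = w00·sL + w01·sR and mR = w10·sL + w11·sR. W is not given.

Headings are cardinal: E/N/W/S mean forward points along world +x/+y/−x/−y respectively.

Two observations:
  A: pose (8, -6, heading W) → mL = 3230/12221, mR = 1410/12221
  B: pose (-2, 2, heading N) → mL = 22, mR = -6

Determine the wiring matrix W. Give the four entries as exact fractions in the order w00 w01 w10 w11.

obs A: pose=(8,-6,W) → sL=20/121, sR=20/101, mL=3230/12221, mR=1410/12221
obs B: pose=(-2,2,N) → sL=20, sR=4, mL=22, mR=-6
sensor matrix S = [[20/121, 20/101], [20, 4]]; det S = -40320/12221
solve [mL_A; mL_B] = S·[w00; w01] and [mR_A; mR_B] = S·[w10; w11]:
  w00 = 1, w01 = 1/2, w10 = -1/2, w11 = 1

1 1/2 -1/2 1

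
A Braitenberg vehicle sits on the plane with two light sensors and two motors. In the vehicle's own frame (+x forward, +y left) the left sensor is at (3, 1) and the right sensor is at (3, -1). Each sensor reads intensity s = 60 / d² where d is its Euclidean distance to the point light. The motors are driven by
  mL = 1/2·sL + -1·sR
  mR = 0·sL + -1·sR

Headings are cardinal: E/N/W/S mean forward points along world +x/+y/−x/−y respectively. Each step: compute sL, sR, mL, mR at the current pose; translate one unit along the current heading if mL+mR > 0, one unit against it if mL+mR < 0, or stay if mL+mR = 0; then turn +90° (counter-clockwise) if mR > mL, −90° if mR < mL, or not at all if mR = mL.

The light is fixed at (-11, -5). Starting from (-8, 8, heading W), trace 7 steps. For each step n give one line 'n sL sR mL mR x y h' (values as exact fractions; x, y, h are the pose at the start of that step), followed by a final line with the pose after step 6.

n=0: pose=(-8,8,W); sL=5/12, sR=15/49; mL=-115/1176, mR=-15/49; mL+mR=-475/1176 → advance -1; mR−mL=-5/24 → turn -1·90°
n=1: pose=(-7,8,N); sL=12/53, sR=60/281; mL=-1494/14893, mR=-60/281; mL+mR=-4674/14893 → advance -1; mR−mL=-6/53 → turn -1·90°
n=2: pose=(-7,7,E); sL=30/109, sR=6/17; mL=-399/1853, mR=-6/17; mL+mR=-1053/1853 → advance -1; mR−mL=-15/109 → turn -1·90°
n=3: pose=(-8,7,S); sL=60/97, sR=12/17; mL=-654/1649, mR=-12/17; mL+mR=-1818/1649 → advance -1; mR−mL=-30/97 → turn -1·90°
n=4: pose=(-8,8,W); sL=5/12, sR=15/49; mL=-115/1176, mR=-15/49; mL+mR=-475/1176 → advance -1; mR−mL=-5/24 → turn -1·90°
n=5: pose=(-7,8,N); sL=12/53, sR=60/281; mL=-1494/14893, mR=-60/281; mL+mR=-4674/14893 → advance -1; mR−mL=-6/53 → turn -1·90°
n=6: pose=(-7,7,E); sL=30/109, sR=6/17; mL=-399/1853, mR=-6/17; mL+mR=-1053/1853 → advance -1; mR−mL=-15/109 → turn -1·90°

0 5/12 15/49 -115/1176 -15/49 -8 8 W
1 12/53 60/281 -1494/14893 -60/281 -7 8 N
2 30/109 6/17 -399/1853 -6/17 -7 7 E
3 60/97 12/17 -654/1649 -12/17 -8 7 S
4 5/12 15/49 -115/1176 -15/49 -8 8 W
5 12/53 60/281 -1494/14893 -60/281 -7 8 N
6 30/109 6/17 -399/1853 -6/17 -7 7 E
final -8 7 S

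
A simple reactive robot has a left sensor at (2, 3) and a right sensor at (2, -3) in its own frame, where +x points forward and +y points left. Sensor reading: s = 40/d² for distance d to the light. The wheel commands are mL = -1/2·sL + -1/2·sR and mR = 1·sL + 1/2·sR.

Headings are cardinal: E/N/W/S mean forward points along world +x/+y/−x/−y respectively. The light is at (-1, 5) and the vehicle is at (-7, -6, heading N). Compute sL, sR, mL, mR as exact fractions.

left sensor world pos  = (-10, -4); dL² = 162
right sensor world pos = (-4, -4); dR² = 90
sL = 40/162 = 20/81
sR = 40/90 = 4/9
mL = -1/2·sL + -1/2·sR = -28/81
mR = 1·sL + 1/2·sR = 38/81

20/81 4/9 -28/81 38/81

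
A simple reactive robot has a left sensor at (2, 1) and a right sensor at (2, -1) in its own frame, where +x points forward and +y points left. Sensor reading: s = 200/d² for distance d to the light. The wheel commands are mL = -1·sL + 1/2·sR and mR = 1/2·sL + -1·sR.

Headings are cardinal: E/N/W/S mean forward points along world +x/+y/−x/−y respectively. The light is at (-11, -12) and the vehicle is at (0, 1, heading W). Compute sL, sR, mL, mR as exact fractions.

8/9 200/277 -1316/2493 -692/2493

left sensor world pos  = (-2, 0); dL² = 225
right sensor world pos = (-2, 2); dR² = 277
sL = 200/225 = 8/9
sR = 200/277 = 200/277
mL = -1·sL + 1/2·sR = -1316/2493
mR = 1/2·sL + -1·sR = -692/2493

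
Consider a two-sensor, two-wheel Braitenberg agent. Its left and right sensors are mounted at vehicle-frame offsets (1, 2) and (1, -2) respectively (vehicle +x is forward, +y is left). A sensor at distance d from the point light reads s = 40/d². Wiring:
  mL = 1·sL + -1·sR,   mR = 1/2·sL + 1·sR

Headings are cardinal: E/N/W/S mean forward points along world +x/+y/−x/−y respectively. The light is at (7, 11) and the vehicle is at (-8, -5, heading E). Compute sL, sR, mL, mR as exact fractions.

left sensor world pos  = (-7, -3); dL² = 392
right sensor world pos = (-7, -7); dR² = 520
sL = 40/392 = 5/49
sR = 40/520 = 1/13
mL = 1·sL + -1·sR = 16/637
mR = 1/2·sL + 1·sR = 163/1274

5/49 1/13 16/637 163/1274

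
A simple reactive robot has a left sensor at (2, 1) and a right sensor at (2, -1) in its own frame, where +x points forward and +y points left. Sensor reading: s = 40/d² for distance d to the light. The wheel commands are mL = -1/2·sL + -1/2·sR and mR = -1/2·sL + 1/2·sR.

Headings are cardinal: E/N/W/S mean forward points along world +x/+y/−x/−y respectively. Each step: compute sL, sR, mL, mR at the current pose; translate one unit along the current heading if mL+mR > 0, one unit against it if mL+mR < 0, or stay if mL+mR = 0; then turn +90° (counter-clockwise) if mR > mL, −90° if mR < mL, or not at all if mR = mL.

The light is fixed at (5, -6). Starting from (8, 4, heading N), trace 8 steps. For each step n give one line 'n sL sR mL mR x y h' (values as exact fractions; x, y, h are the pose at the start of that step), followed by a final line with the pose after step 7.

n=0: pose=(8,4,N); sL=10/37, sR=1/4; mL=-77/296, mR=-3/296; mL+mR=-10/37 → advance -1; mR−mL=1/4 → turn +1·90°
n=1: pose=(8,3,W); sL=8/13, sR=40/101; mL=-664/1313, mR=-144/1313; mL+mR=-8/13 → advance -1; mR−mL=40/101 → turn +1·90°
n=2: pose=(9,3,S); sL=20/37, sR=20/29; mL=-660/1073, mR=80/1073; mL+mR=-20/37 → advance -1; mR−mL=20/29 → turn +1·90°
n=3: pose=(9,4,E); sL=40/157, sR=40/117; mL=-5480/18369, mR=800/18369; mL+mR=-40/157 → advance -1; mR−mL=40/117 → turn +1·90°
n=4: pose=(8,4,N); sL=10/37, sR=1/4; mL=-77/296, mR=-3/296; mL+mR=-10/37 → advance -1; mR−mL=1/4 → turn +1·90°
n=5: pose=(8,3,W); sL=8/13, sR=40/101; mL=-664/1313, mR=-144/1313; mL+mR=-8/13 → advance -1; mR−mL=40/101 → turn +1·90°
n=6: pose=(9,3,S); sL=20/37, sR=20/29; mL=-660/1073, mR=80/1073; mL+mR=-20/37 → advance -1; mR−mL=20/29 → turn +1·90°
n=7: pose=(9,4,E); sL=40/157, sR=40/117; mL=-5480/18369, mR=800/18369; mL+mR=-40/157 → advance -1; mR−mL=40/117 → turn +1·90°

0 10/37 1/4 -77/296 -3/296 8 4 N
1 8/13 40/101 -664/1313 -144/1313 8 3 W
2 20/37 20/29 -660/1073 80/1073 9 3 S
3 40/157 40/117 -5480/18369 800/18369 9 4 E
4 10/37 1/4 -77/296 -3/296 8 4 N
5 8/13 40/101 -664/1313 -144/1313 8 3 W
6 20/37 20/29 -660/1073 80/1073 9 3 S
7 40/157 40/117 -5480/18369 800/18369 9 4 E
final 8 4 N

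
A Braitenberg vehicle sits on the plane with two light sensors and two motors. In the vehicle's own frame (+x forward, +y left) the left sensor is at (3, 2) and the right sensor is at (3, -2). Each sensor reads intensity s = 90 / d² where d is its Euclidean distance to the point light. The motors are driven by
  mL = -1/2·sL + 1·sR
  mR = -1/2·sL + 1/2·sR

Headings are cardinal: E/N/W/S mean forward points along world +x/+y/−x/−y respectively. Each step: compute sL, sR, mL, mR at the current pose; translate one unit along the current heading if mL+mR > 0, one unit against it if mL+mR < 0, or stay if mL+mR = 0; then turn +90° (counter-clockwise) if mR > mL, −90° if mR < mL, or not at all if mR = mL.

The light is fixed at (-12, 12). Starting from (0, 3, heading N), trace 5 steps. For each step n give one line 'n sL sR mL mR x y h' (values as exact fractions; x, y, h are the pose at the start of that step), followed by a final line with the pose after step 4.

n=0: pose=(0,3,N); sL=45/68, sR=45/116; mL=225/3944, mR=-135/986; mL+mR=-315/3944 → advance -1; mR−mL=-45/232 → turn -1·90°
n=1: pose=(0,2,E); sL=90/289, sR=10/41; mL=1045/11849, mR=-400/11849; mL+mR=645/11849 → advance +1; mR−mL=-5/41 → turn -1·90°
n=2: pose=(1,2,S); sL=45/197, sR=9/29; mL=2241/11426, mR=234/5713; mL+mR=2709/11426 → advance +1; mR−mL=-9/58 → turn -1·90°
n=3: pose=(1,1,W); sL=90/269, sR=90/181; mL=16065/48689, mR=3960/48689; mL+mR=20025/48689 → advance +1; mR−mL=-45/181 → turn -1·90°
n=4: pose=(0,1,N); sL=45/82, sR=9/26; mL=153/2132, mR=-54/533; mL+mR=-63/2132 → advance -1; mR−mL=-9/52 → turn -1·90°

0 45/68 45/116 225/3944 -135/986 0 3 N
1 90/289 10/41 1045/11849 -400/11849 0 2 E
2 45/197 9/29 2241/11426 234/5713 1 2 S
3 90/269 90/181 16065/48689 3960/48689 1 1 W
4 45/82 9/26 153/2132 -54/533 0 1 N
final 0 0 E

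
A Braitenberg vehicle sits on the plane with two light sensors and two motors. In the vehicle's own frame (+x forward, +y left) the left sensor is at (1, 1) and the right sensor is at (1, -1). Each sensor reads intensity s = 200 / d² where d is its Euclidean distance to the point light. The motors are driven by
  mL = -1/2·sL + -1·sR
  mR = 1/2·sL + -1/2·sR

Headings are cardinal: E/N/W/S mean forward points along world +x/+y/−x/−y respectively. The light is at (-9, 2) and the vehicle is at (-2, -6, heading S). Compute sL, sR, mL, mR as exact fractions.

40/29 200/117 -8140/3393 -560/3393

left sensor world pos  = (-1, -7); dL² = 145
right sensor world pos = (-3, -7); dR² = 117
sL = 200/145 = 40/29
sR = 200/117 = 200/117
mL = -1/2·sL + -1·sR = -8140/3393
mR = 1/2·sL + -1/2·sR = -560/3393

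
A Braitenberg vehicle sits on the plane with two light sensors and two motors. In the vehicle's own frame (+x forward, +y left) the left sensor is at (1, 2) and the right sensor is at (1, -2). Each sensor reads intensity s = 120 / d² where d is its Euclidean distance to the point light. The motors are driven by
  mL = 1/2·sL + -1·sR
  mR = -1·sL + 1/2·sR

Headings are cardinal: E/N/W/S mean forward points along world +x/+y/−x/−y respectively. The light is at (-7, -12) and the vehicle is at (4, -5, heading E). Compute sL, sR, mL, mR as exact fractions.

8/15 120/169 -1124/2535 -452/2535

left sensor world pos  = (5, -3); dL² = 225
right sensor world pos = (5, -7); dR² = 169
sL = 120/225 = 8/15
sR = 120/169 = 120/169
mL = 1/2·sL + -1·sR = -1124/2535
mR = -1·sL + 1/2·sR = -452/2535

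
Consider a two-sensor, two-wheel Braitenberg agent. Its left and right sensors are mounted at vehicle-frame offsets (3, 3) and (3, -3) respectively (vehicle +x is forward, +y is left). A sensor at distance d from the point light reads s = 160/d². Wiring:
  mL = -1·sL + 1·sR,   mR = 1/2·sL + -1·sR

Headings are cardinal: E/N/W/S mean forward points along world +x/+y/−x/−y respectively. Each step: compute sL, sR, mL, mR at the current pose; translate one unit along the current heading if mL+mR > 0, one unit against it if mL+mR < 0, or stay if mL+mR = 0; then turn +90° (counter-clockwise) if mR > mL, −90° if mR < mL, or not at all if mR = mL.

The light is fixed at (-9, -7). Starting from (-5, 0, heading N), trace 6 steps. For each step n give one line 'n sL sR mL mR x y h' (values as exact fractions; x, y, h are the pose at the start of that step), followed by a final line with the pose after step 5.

0 160/101 160/149 -7680/15049 -4240/15049 -5 0 N
1 16 80/41 -576/41 248/41 -5 -1 W
2 160/73 160/13 9600/949 -10640/949 -4 -1 S
3 8 20/13 -84/13 32/13 -4 0 W
4 160/97 32/5 2304/485 -2704/485 -3 0 S
5 80/17 16/13 -768/221 248/221 -3 1 W
final -2 1 S

n=0: pose=(-5,0,N); sL=160/101, sR=160/149; mL=-7680/15049, mR=-4240/15049; mL+mR=-80/101 → advance -1; mR−mL=3440/15049 → turn +1·90°
n=1: pose=(-5,-1,W); sL=16, sR=80/41; mL=-576/41, mR=248/41; mL+mR=-8 → advance -1; mR−mL=824/41 → turn +1·90°
n=2: pose=(-4,-1,S); sL=160/73, sR=160/13; mL=9600/949, mR=-10640/949; mL+mR=-80/73 → advance -1; mR−mL=-20240/949 → turn -1·90°
n=3: pose=(-4,0,W); sL=8, sR=20/13; mL=-84/13, mR=32/13; mL+mR=-4 → advance -1; mR−mL=116/13 → turn +1·90°
n=4: pose=(-3,0,S); sL=160/97, sR=32/5; mL=2304/485, mR=-2704/485; mL+mR=-80/97 → advance -1; mR−mL=-5008/485 → turn -1·90°
n=5: pose=(-3,1,W); sL=80/17, sR=16/13; mL=-768/221, mR=248/221; mL+mR=-40/17 → advance -1; mR−mL=1016/221 → turn +1·90°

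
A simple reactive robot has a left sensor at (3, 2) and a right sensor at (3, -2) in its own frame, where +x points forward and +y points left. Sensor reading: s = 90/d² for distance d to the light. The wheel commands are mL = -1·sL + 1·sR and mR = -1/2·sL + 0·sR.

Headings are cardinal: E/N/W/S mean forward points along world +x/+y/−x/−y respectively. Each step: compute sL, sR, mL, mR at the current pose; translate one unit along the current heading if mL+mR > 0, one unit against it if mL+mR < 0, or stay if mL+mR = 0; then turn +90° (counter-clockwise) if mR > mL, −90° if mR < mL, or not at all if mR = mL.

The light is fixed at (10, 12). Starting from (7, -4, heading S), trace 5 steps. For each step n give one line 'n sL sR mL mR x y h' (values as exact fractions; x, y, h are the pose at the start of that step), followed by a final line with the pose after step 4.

0 45/181 45/193 -540/34933 -45/362 7 -4 S
1 18/65 18/41 432/2665 -9/65 7 -3 W
2 1/2 45/74 4/37 -1/4 6 -3 N
3 90/197 18/65 -2304/12805 -45/197 6 -4 E
4 9/37 9/41 -36/1517 -9/74 5 -4 S
final 5 -3 W

n=0: pose=(7,-4,S); sL=45/181, sR=45/193; mL=-540/34933, mR=-45/362; mL+mR=-9765/69866 → advance -1; mR−mL=-7605/69866 → turn -1·90°
n=1: pose=(7,-3,W); sL=18/65, sR=18/41; mL=432/2665, mR=-9/65; mL+mR=63/2665 → advance +1; mR−mL=-801/2665 → turn -1·90°
n=2: pose=(6,-3,N); sL=1/2, sR=45/74; mL=4/37, mR=-1/4; mL+mR=-21/148 → advance -1; mR−mL=-53/148 → turn -1·90°
n=3: pose=(6,-4,E); sL=90/197, sR=18/65; mL=-2304/12805, mR=-45/197; mL+mR=-5229/12805 → advance -1; mR−mL=-621/12805 → turn -1·90°
n=4: pose=(5,-4,S); sL=9/37, sR=9/41; mL=-36/1517, mR=-9/74; mL+mR=-441/3034 → advance -1; mR−mL=-297/3034 → turn -1·90°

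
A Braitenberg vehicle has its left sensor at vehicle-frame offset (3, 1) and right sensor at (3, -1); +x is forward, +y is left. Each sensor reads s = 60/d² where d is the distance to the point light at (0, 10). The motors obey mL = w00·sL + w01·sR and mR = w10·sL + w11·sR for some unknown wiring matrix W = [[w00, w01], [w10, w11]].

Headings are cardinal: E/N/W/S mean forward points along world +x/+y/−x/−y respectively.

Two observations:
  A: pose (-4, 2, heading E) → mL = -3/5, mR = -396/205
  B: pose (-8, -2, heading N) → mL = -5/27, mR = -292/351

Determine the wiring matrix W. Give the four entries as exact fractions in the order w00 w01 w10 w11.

-1/2 0 -1 -1

obs A: pose=(-4,2,E) → sL=6/5, sR=30/41, mL=-3/5, mR=-396/205
obs B: pose=(-8,-2,N) → sL=10/27, sR=6/13, mL=-5/27, mR=-292/351
sensor matrix S = [[6/5, 30/41], [10/27, 6/13]]; det S = 6784/23985
solve [mL_A; mL_B] = S·[w00; w01] and [mR_A; mR_B] = S·[w10; w11]:
  w00 = -1/2, w01 = 0, w10 = -1, w11 = -1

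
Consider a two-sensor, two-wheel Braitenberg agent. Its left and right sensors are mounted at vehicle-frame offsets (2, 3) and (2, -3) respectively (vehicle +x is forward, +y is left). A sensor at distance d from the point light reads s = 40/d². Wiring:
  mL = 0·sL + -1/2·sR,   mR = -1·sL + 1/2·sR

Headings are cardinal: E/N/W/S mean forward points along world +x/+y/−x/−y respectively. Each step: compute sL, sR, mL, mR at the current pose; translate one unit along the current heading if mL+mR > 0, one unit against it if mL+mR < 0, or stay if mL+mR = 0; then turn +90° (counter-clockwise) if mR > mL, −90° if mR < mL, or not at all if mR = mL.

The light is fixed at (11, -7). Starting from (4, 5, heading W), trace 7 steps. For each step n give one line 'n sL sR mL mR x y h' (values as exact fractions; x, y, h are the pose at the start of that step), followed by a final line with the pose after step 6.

0 20/81 20/153 -10/153 -250/1377 4 5 W
1 40/277 8/41 -4/41 -532/11357 5 5 N
2 5/16 2/13 -1/13 -49/208 5 4 W
3 40/233 40/173 -20/173 -2260/40309 6 4 N
4 20/49 20/109 -10/109 -1690/5341 6 3 W
5 40/193 8/29 -4/29 -388/5597 7 3 N
6 5/9 2/9 -1/9 -4/9 7 2 W
final 8 2 N

n=0: pose=(4,5,W); sL=20/81, sR=20/153; mL=-10/153, mR=-250/1377; mL+mR=-20/81 → advance -1; mR−mL=-160/1377 → turn -1·90°
n=1: pose=(5,5,N); sL=40/277, sR=8/41; mL=-4/41, mR=-532/11357; mL+mR=-40/277 → advance -1; mR−mL=576/11357 → turn +1·90°
n=2: pose=(5,4,W); sL=5/16, sR=2/13; mL=-1/13, mR=-49/208; mL+mR=-5/16 → advance -1; mR−mL=-33/208 → turn -1·90°
n=3: pose=(6,4,N); sL=40/233, sR=40/173; mL=-20/173, mR=-2260/40309; mL+mR=-40/233 → advance -1; mR−mL=2400/40309 → turn +1·90°
n=4: pose=(6,3,W); sL=20/49, sR=20/109; mL=-10/109, mR=-1690/5341; mL+mR=-20/49 → advance -1; mR−mL=-1200/5341 → turn -1·90°
n=5: pose=(7,3,N); sL=40/193, sR=8/29; mL=-4/29, mR=-388/5597; mL+mR=-40/193 → advance -1; mR−mL=384/5597 → turn +1·90°
n=6: pose=(7,2,W); sL=5/9, sR=2/9; mL=-1/9, mR=-4/9; mL+mR=-5/9 → advance -1; mR−mL=-1/3 → turn -1·90°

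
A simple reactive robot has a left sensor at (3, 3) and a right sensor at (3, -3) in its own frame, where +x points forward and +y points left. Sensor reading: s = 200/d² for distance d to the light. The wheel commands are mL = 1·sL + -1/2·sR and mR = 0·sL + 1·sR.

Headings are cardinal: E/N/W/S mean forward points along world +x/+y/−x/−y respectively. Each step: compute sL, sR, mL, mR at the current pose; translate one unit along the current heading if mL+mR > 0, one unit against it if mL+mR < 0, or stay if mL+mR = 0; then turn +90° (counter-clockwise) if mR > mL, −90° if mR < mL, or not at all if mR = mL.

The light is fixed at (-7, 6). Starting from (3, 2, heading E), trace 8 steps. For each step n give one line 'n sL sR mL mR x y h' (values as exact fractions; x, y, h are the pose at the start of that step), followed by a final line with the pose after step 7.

n=0: pose=(3,2,E); sL=20/17, sR=100/109; mL=1330/1853, mR=100/109; mL+mR=3030/1853 → advance +1; mR−mL=370/1853 → turn +1·90°
n=1: pose=(4,2,N); sL=40/13, sR=200/197; mL=6580/2561, mR=200/197; mL+mR=9180/2561 → advance +1; mR−mL=-3980/2561 → turn -1·90°
n=2: pose=(4,3,E); sL=50/49, sR=25/29; mL=1675/2842, mR=25/29; mL+mR=4125/2842 → advance +1; mR−mL=775/2842 → turn +1·90°
n=3: pose=(5,3,N); sL=200/81, sR=8/9; mL=164/81, mR=8/9; mL+mR=236/81 → advance +1; mR−mL=-92/81 → turn -1·90°
n=4: pose=(5,4,E); sL=100/113, sR=4/5; mL=274/565, mR=4/5; mL+mR=726/565 → advance +1; mR−mL=178/565 → turn +1·90°
n=5: pose=(6,4,N); sL=200/101, sR=200/257; mL=41300/25957, mR=200/257; mL+mR=61500/25957 → advance +1; mR−mL=-21100/25957 → turn -1·90°
n=6: pose=(6,5,E); sL=10/13, sR=25/34; mL=355/884, mR=25/34; mL+mR=1005/884 → advance +1; mR−mL=295/884 → turn +1·90°
n=7: pose=(7,5,N); sL=8/5, sR=200/293; mL=1844/1465, mR=200/293; mL+mR=2844/1465 → advance +1; mR−mL=-844/1465 → turn -1·90°

0 20/17 100/109 1330/1853 100/109 3 2 E
1 40/13 200/197 6580/2561 200/197 4 2 N
2 50/49 25/29 1675/2842 25/29 4 3 E
3 200/81 8/9 164/81 8/9 5 3 N
4 100/113 4/5 274/565 4/5 5 4 E
5 200/101 200/257 41300/25957 200/257 6 4 N
6 10/13 25/34 355/884 25/34 6 5 E
7 8/5 200/293 1844/1465 200/293 7 5 N
final 7 6 E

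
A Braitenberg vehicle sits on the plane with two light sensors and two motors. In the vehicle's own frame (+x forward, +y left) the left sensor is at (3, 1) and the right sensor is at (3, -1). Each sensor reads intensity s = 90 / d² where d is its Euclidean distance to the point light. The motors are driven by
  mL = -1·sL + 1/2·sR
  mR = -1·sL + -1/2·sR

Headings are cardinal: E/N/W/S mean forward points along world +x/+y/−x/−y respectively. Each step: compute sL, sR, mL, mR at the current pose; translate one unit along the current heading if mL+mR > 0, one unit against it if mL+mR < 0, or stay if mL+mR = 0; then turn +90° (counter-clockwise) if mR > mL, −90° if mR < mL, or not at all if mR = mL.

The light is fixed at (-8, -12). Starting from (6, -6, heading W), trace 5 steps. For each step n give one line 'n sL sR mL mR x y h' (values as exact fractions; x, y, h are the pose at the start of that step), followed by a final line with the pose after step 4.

0 45/73 9/17 -873/2482 -2187/2482 6 -6 W
1 90/277 90/337 -17865/93349 -42795/93349 7 -6 N
2 1/4 9/34 -2/17 -13/34 7 -7 E
3 90/229 90/173 -5265/39617 -25875/39617 6 -7 S
4 45/73 9/17 -873/2482 -2187/2482 6 -6 W
final 7 -6 N

n=0: pose=(6,-6,W); sL=45/73, sR=9/17; mL=-873/2482, mR=-2187/2482; mL+mR=-90/73 → advance -1; mR−mL=-9/17 → turn -1·90°
n=1: pose=(7,-6,N); sL=90/277, sR=90/337; mL=-17865/93349, mR=-42795/93349; mL+mR=-180/277 → advance -1; mR−mL=-90/337 → turn -1·90°
n=2: pose=(7,-7,E); sL=1/4, sR=9/34; mL=-2/17, mR=-13/34; mL+mR=-1/2 → advance -1; mR−mL=-9/34 → turn -1·90°
n=3: pose=(6,-7,S); sL=90/229, sR=90/173; mL=-5265/39617, mR=-25875/39617; mL+mR=-180/229 → advance -1; mR−mL=-90/173 → turn -1·90°
n=4: pose=(6,-6,W); sL=45/73, sR=9/17; mL=-873/2482, mR=-2187/2482; mL+mR=-90/73 → advance -1; mR−mL=-9/17 → turn -1·90°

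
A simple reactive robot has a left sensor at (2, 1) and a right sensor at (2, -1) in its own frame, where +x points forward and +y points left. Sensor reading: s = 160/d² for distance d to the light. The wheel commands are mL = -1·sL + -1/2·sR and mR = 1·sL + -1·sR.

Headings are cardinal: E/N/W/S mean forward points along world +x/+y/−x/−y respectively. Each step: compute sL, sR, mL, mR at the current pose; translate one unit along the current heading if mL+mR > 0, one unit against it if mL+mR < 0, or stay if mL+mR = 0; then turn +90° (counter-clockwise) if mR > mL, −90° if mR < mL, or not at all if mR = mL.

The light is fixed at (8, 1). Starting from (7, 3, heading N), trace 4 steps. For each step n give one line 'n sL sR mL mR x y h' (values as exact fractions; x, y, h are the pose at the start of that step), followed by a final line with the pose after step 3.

0 8 10 -13 -2 7 3 N
1 160/9 160/13 -2800/117 640/117 7 2 W
2 80 80 -120 0 8 2 S
3 160/13 32 -368/13 -256/13 8 3 E
final 7 3 N

n=0: pose=(7,3,N); sL=8, sR=10; mL=-13, mR=-2; mL+mR=-15 → advance -1; mR−mL=11 → turn +1·90°
n=1: pose=(7,2,W); sL=160/9, sR=160/13; mL=-2800/117, mR=640/117; mL+mR=-240/13 → advance -1; mR−mL=3440/117 → turn +1·90°
n=2: pose=(8,2,S); sL=80, sR=80; mL=-120, mR=0; mL+mR=-120 → advance -1; mR−mL=120 → turn +1·90°
n=3: pose=(8,3,E); sL=160/13, sR=32; mL=-368/13, mR=-256/13; mL+mR=-48 → advance -1; mR−mL=112/13 → turn +1·90°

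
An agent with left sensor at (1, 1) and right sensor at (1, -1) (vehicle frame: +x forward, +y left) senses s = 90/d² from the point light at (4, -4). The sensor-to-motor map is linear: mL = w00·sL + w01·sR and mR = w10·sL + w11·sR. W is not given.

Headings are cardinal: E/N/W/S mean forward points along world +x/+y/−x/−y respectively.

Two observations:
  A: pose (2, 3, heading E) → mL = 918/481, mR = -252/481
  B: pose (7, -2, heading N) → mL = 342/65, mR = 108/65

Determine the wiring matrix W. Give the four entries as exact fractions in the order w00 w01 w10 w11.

1/2 1/2 1/2 -1/2

obs A: pose=(2,3,E) → sL=18/13, sR=90/37, mL=918/481, mR=-252/481
obs B: pose=(7,-2,N) → sL=90/13, sR=18/5, mL=342/65, mR=108/65
sensor matrix S = [[18/13, 90/37], [90/13, 18/5]]; det S = -28512/2405
solve [mL_A; mL_B] = S·[w00; w01] and [mR_A; mR_B] = S·[w10; w11]:
  w00 = 1/2, w01 = 1/2, w10 = 1/2, w11 = -1/2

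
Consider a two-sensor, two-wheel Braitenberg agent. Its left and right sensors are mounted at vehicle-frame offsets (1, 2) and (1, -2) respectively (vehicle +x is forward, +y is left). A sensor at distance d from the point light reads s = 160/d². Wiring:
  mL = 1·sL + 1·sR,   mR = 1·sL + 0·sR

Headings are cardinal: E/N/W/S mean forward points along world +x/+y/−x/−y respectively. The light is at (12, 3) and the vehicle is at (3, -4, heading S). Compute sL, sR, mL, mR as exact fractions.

160/113 32/37 9536/4181 160/113

left sensor world pos  = (5, -5); dL² = 113
right sensor world pos = (1, -5); dR² = 185
sL = 160/113 = 160/113
sR = 160/185 = 32/37
mL = 1·sL + 1·sR = 9536/4181
mR = 1·sL + 0·sR = 160/113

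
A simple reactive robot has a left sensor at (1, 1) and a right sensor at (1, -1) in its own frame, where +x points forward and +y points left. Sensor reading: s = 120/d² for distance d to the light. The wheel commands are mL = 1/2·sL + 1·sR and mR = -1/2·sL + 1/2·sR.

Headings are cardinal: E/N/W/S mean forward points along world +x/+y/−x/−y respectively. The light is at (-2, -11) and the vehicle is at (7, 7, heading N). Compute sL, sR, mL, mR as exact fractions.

24/85 120/461 15732/39185 -432/39185

left sensor world pos  = (6, 8); dL² = 425
right sensor world pos = (8, 8); dR² = 461
sL = 120/425 = 24/85
sR = 120/461 = 120/461
mL = 1/2·sL + 1·sR = 15732/39185
mR = -1/2·sL + 1/2·sR = -432/39185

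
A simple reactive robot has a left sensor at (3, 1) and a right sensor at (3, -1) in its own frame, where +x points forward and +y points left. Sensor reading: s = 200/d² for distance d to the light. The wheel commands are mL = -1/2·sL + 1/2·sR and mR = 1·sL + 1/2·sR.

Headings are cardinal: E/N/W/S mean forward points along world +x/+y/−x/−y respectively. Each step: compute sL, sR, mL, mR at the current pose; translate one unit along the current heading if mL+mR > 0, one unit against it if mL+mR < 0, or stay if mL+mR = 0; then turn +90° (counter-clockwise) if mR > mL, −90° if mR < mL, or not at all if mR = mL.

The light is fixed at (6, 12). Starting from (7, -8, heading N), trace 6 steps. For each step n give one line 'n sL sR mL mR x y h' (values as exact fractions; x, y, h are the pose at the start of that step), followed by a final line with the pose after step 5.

n=0: pose=(7,-8,N); sL=200/289, sR=200/293; mL=-400/84677, mR=87500/84677; mL+mR=87100/84677 → advance +1; mR−mL=300/289 → turn +1·90°
n=1: pose=(7,-7,W); sL=50/101, sR=25/41; mL=475/8282, mR=6625/8282; mL+mR=3550/4141 → advance +1; mR−mL=75/101 → turn +1·90°
n=2: pose=(6,-7,S); sL=40/97, sR=40/97; mL=0, mR=60/97; mL+mR=60/97 → advance +1; mR−mL=60/97 → turn +1·90°
n=3: pose=(6,-8,E); sL=20/37, sR=4/9; mL=-16/333, mR=254/333; mL+mR=238/333 → advance +1; mR−mL=30/37 → turn +1·90°
n=4: pose=(7,-8,N); sL=200/289, sR=200/293; mL=-400/84677, mR=87500/84677; mL+mR=87100/84677 → advance +1; mR−mL=300/289 → turn +1·90°
n=5: pose=(7,-7,W); sL=50/101, sR=25/41; mL=475/8282, mR=6625/8282; mL+mR=3550/4141 → advance +1; mR−mL=75/101 → turn +1·90°

0 200/289 200/293 -400/84677 87500/84677 7 -8 N
1 50/101 25/41 475/8282 6625/8282 7 -7 W
2 40/97 40/97 0 60/97 6 -7 S
3 20/37 4/9 -16/333 254/333 6 -8 E
4 200/289 200/293 -400/84677 87500/84677 7 -8 N
5 50/101 25/41 475/8282 6625/8282 7 -7 W
final 6 -7 S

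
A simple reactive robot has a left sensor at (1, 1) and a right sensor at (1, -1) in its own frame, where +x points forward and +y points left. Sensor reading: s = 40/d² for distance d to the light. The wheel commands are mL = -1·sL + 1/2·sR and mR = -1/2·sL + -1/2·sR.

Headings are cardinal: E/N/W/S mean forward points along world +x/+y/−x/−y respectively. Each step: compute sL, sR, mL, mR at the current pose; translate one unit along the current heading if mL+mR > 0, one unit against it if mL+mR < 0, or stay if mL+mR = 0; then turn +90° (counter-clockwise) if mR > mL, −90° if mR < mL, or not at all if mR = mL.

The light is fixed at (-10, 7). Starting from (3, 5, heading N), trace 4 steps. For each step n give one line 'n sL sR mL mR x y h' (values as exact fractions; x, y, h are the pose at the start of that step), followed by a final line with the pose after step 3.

n=0: pose=(3,5,N); sL=8/29, sR=40/197; mL=-996/5713, mR=-1368/5713; mL+mR=-12/29 → advance -1; mR−mL=-372/5713 → turn -1·90°
n=1: pose=(3,4,E); sL=1/5, sR=10/53; mL=-28/265, mR=-103/530; mL+mR=-3/10 → advance -1; mR−mL=-47/530 → turn -1·90°
n=2: pose=(2,4,S); sL=8/37, sR=40/137; mL=-356/5069, mR=-1288/5069; mL+mR=-12/37 → advance -1; mR−mL=-932/5069 → turn -1·90°
n=3: pose=(2,5,W); sL=4/13, sR=20/61; mL=-114/793, mR=-252/793; mL+mR=-6/13 → advance -1; mR−mL=-138/793 → turn -1·90°

0 8/29 40/197 -996/5713 -1368/5713 3 5 N
1 1/5 10/53 -28/265 -103/530 3 4 E
2 8/37 40/137 -356/5069 -1288/5069 2 4 S
3 4/13 20/61 -114/793 -252/793 2 5 W
final 3 5 N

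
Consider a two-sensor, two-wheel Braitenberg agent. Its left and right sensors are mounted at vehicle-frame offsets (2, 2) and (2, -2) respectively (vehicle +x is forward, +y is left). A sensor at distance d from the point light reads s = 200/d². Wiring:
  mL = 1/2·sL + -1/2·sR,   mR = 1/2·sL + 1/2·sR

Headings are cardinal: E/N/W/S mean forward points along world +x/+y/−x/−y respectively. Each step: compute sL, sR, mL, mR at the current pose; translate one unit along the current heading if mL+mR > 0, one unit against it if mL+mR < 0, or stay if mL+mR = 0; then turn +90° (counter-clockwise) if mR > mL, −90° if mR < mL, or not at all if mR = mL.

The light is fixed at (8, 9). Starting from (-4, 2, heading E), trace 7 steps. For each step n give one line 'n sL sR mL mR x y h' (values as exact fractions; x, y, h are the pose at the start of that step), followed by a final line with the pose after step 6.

n=0: pose=(-4,2,E); sL=8/5, sR=200/181; mL=224/905, mR=1224/905; mL+mR=8/5 → advance +1; mR−mL=200/181 → turn +1·90°
n=1: pose=(-3,2,N); sL=100/97, sR=100/53; mL=-2200/5141, mR=7500/5141; mL+mR=100/97 → advance +1; mR−mL=100/53 → turn +1·90°
n=2: pose=(-3,3,W); sL=200/233, sR=40/37; mL=-960/8621, mR=8360/8621; mL+mR=200/233 → advance +1; mR−mL=40/37 → turn +1·90°
n=3: pose=(-4,3,S); sL=50/41, sR=10/13; mL=120/533, mR=530/533; mL+mR=50/41 → advance +1; mR−mL=10/13 → turn +1·90°
n=4: pose=(-4,2,E); sL=8/5, sR=200/181; mL=224/905, mR=1224/905; mL+mR=8/5 → advance +1; mR−mL=200/181 → turn +1·90°
n=5: pose=(-3,2,N); sL=100/97, sR=100/53; mL=-2200/5141, mR=7500/5141; mL+mR=100/97 → advance +1; mR−mL=100/53 → turn +1·90°
n=6: pose=(-3,3,W); sL=200/233, sR=40/37; mL=-960/8621, mR=8360/8621; mL+mR=200/233 → advance +1; mR−mL=40/37 → turn +1·90°

0 8/5 200/181 224/905 1224/905 -4 2 E
1 100/97 100/53 -2200/5141 7500/5141 -3 2 N
2 200/233 40/37 -960/8621 8360/8621 -3 3 W
3 50/41 10/13 120/533 530/533 -4 3 S
4 8/5 200/181 224/905 1224/905 -4 2 E
5 100/97 100/53 -2200/5141 7500/5141 -3 2 N
6 200/233 40/37 -960/8621 8360/8621 -3 3 W
final -4 3 S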